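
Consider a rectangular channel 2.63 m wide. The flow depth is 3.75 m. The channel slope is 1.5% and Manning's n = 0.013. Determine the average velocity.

Flow area A = b·y = 2.63 × 3.75 = 9.862 m². Wetted perimeter P = b + 2y = 2.63 + 2×3.75 = 10.13 m.
Hydraulic radius R = A/P = 9.862/10.13 = 0.9736 m.
From Manning's equation, V = (1/n) R^(2/3) S^(1/2) = (1/0.013) × 0.9736^(2/3) × 0.015^(1/2) = 9.25 m/s.

V = 9.25 m/s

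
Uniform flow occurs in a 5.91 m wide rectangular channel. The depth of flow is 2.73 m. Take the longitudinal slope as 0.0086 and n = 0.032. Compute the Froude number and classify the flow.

Flow area A = b·y = 5.91 × 2.73 = 16.13 m². Wetted perimeter P = b + 2y = 5.91 + 2×2.73 = 11.37 m.
Hydraulic radius R = A/P = 16.13/11.37 = 1.419 m.
V = (1/n) R^(2/3) √S = (1/0.032) × 1.419^(2/3) × √0.0086 = 3.66 m/s. Hydraulic depth D_h = A/T = 16.13/5.91 = 2.73 m.
Froude number Fr = V/√(g·D_h) = 3.66/√(9.81×2.73) = 0.707, which is less than 1, so the flow is subcritical.

subcritical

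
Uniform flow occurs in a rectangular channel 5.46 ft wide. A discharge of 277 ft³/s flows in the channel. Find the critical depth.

For a rectangular channel, critical depth y_c = (q²/g)^(1/3) where q = Q/b = 277/5.46 = 50.73 ft²/s.
So y_c = (50.73²/32.2)^(1/3) = 4.31 ft.

y_c = 4.31 ft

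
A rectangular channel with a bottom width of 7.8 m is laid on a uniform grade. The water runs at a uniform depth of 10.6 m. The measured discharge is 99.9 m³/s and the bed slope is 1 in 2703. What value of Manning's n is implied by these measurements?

n = 0.032

Flow area A = b·y = 7.8 × 10.6 = 82.68 m². Wetted perimeter P = b + 2y = 7.8 + 2×10.6 = 29 m.
Hydraulic radius R = A/P = 82.68/29 = 2.851 m.
Rearranging Manning's equation: n = (1/Q) A R^(2/3) S^(1/2) = (1/99.9) × 82.68 × 2.851^(2/3) × √0.00037 = 0.032.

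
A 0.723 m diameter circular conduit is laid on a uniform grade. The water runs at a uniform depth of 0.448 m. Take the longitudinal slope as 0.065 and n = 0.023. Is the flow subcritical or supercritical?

For a circular section of diameter D = 0.723 m at depth y = 0.448 m, the central angle is θ = 2 arccos(1 − 2y/D) = 3.625 rad. Then A = (D²/8)(θ − sin θ) = 0.2672 m² and P = Dθ/2 = 1.31 m.
Hydraulic radius R = A/P = 0.2672/1.31 = 0.2039 m.
V = (1/n) R^(2/3) √S = (1/0.023) × 0.2039^(2/3) × √0.065 = 3.84 m/s. Hydraulic depth D_h = A/T = 0.2672/0.702 = 0.3806 m.
Froude number Fr = V/√(g·D_h) = 3.84/√(9.81×0.3806) = 1.99, which is greater than 1, so the flow is supercritical.

supercritical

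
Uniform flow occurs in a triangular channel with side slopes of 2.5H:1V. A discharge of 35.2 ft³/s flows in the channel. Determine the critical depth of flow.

At critical depth, Q² T / (g A³) = 1, i.e. A³/T = Q²/g = 35.2²/32.2 = 38.48.
Trying y = 1.17 ft: A³/T = 6.851 — short.
Trying y = 1.85 ft: A³/T = 67.72 — over.
Trying y = 1.65 ft: A³/T = 38.22 — matches.

y_c = 1.65 ft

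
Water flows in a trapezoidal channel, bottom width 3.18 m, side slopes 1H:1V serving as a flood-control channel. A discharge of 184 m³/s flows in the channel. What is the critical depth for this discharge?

y_c = 4.52 m

At critical depth, Q² T / (g A³) = 1, i.e. A³/T = Q²/g = 184²/9.81 = 3451.
Try y = 5.04 m: A³/T = 5362 — high.
Try y = 3.08 m: A³/T = 767.4 — low.
Try y = 4.52 m: A³/T = 3450 — close enough.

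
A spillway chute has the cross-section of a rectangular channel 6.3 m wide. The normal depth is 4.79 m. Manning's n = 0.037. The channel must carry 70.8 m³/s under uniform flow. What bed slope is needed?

Flow area A = b·y = 6.3 × 4.79 = 30.18 m². Wetted perimeter P = b + 2y = 6.3 + 2×4.79 = 15.88 m.
Hydraulic radius R = A/P = 30.18/15.88 = 1.9 m.
From Manning's equation, S = [nQ / (1 A R^(2/3))]² = [0.037 × 70.8 / (1 × 30.18 × 1.9^(2/3))]² = 0.0032.

S = 0.0032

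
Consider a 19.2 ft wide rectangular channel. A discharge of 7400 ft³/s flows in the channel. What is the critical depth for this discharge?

y_c = 16.6 ft

For a rectangular channel, critical depth y_c = (q²/g)^(1/3) where q = Q/b = 7400/19.2 = 385.4 ft²/s.
So y_c = (385.4²/32.2)^(1/3) = 16.6 ft.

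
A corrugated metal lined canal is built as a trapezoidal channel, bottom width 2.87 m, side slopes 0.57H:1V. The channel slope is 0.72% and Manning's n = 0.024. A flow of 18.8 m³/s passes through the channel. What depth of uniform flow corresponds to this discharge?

y_n = 1.53 m

Manning's equation rearranged: A R^(2/3) = nQ / (1·√S) = 0.024 × 18.8 / (√0.0072) = 5.317.
Try y = 1.18 m: A R^(2/3) = 3.445 — short.
Try y = 1.53 m: A R^(2/3) = 5.32 — matches.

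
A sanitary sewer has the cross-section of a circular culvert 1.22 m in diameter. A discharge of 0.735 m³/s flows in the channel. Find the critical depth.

y_c = 0.459 m

At critical depth, Q² T / (g A³) = 1, i.e. A³/T = Q²/g = 0.735²/9.81 = 0.05507.
At y = 0.549 m: A³/T = 0.1094 — high.
At y = 0.345 m: A³/T = 0.01825 — low.
At y = 0.459 m: A³/T = 0.05503 — matches.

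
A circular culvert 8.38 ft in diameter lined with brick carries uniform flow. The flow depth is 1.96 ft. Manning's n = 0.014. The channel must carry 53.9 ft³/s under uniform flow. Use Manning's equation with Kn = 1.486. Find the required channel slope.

S = 0.0022

For a circular section of diameter D = 8.38 ft at depth y = 1.96 ft, the central angle is θ = 2 arccos(1 − 2y/D) = 2.019 rad. Then A = (D²/8)(θ − sin θ) = 9.814 ft² and P = Dθ/2 = 8.46 ft.
Hydraulic radius R = A/P = 9.814/8.46 = 1.16 ft.
From Manning's equation, S = [nQ / (1.486 A R^(2/3))]² = [0.014 × 53.9 / (1.486 × 9.814 × 1.16^(2/3))]² = 0.0022.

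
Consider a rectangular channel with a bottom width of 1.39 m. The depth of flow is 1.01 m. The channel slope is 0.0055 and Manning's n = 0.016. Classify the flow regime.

Flow area A = b·y = 1.39 × 1.01 = 1.404 m². Wetted perimeter P = b + 2y = 1.39 + 2×1.01 = 3.41 m.
Hydraulic radius R = A/P = 1.404/3.41 = 0.4117 m.
V = (1/n) R^(2/3) √S = (1/0.016) × 0.4117^(2/3) × √0.0055 = 2.565 m/s. Hydraulic depth D_h = A/T = 1.404/1.39 = 1.01 m.
Froude number Fr = V/√(g·D_h) = 2.565/√(9.81×1.01) = 0.815, which is less than 1, so the flow is subcritical.

subcritical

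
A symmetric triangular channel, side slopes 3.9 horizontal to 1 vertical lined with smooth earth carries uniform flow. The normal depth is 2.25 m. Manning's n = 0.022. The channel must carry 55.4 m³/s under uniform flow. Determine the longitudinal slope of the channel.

S = 0.0034

For a triangular section with side slope z = 3.9: A = zy² = 3.9×2.25² = 19.74 m²; P = 2y√(1+z²) = 2×2.25×4.026 = 18.12 m.
Hydraulic radius R = A/P = 19.74/18.12 = 1.09 m.
From Manning's equation, S = [nQ / (1 A R^(2/3))]² = [0.022 × 55.4 / (1 × 19.74 × 1.09^(2/3))]² = 0.0034.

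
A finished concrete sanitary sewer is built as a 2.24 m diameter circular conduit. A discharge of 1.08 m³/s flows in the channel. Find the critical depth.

y_c = 0.47 m

At critical depth, Q² T / (g A³) = 1, i.e. A³/T = Q²/g = 1.08²/9.81 = 0.1189.
At y = 0.579 m: A³/T = 0.2685 — too large.
At y = 0.47 m: A³/T = 0.1189 — ≈ 0.1189.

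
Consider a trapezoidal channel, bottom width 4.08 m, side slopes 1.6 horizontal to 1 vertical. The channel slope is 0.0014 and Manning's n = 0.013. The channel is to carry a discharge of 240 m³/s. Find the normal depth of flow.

y_n = 4.32 m

Manning's equation rearranged: A R^(2/3) = nQ / (1·√S) = 0.013 × 240 / (√0.0014) = 83.39.
Trying y = 5.05 m: A R^(2/3) = 117.7 — high.
Trying y = 3.31 m: A R^(2/3) = 47.15 — low.
Trying y = 4.32 m: A R^(2/3) = 83.45 — ≈ 83.39.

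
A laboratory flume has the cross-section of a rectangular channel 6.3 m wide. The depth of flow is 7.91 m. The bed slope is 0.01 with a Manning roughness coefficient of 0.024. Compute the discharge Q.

Flow area A = b·y = 6.3 × 7.91 = 49.83 m². Wetted perimeter P = b + 2y = 6.3 + 2×7.91 = 22.12 m.
Hydraulic radius R = A/P = 49.83/22.12 = 2.253 m.
Manning's equation: Q = (1/n) A R^(2/3) S^(1/2) = (1/0.024) × 49.83 × 2.253^(2/3) × 0.01^(1/2) = 357 m³/s.

Q = 357 m³/s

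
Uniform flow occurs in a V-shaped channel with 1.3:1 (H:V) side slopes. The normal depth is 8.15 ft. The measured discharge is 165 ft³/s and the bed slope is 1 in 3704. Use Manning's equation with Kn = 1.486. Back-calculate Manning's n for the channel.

For a triangular section with side slope z = 1.3: A = zy² = 1.3×8.15² = 86.35 ft²; P = 2y√(1+z²) = 2×8.15×1.64 = 26.73 ft.
Hydraulic radius R = A/P = 86.35/26.73 = 3.23 ft.
Rearranging Manning's equation: n = (1.486/Q) A R^(2/3) S^(1/2) = (1.486/165) × 86.35 × 3.23^(2/3) × √0.00027 = 0.0279.

n = 0.0279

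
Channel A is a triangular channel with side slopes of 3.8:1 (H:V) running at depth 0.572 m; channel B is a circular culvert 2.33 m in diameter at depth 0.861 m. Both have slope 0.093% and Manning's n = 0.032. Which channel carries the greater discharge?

Channel A: For a triangular section with side slope z = 3.8: A = zy² = 3.8×0.572² = 1.243 m²; P = 2y√(1+z²) = 2×0.572×3.929 = 4.495 m. Hydraulic radius R = A/P = 1.243/4.495 = 0.2766 m. Q_A = (1/0.032)·1.243·0.2766^(2/3)·√0.00093 = 0.503 m³/s.
Channel B: For a circular section of diameter D = 2.33 m at depth y = 0.861 m, the central angle is θ = 2 arccos(1 − 2y/D) = 2.614 rad. Then A = (D²/8)(θ − sin θ) = 1.432 m² and P = Dθ/2 = 3.045 m. Hydraulic radius R = A/P = 1.432/3.045 = 0.4702 m. Q_B = (1/0.032)·1.432·0.4702^(2/3)·√0.00093 = 0.8251 m³/s.
Q_A = 0.503 m³/s vs Q_B = 0.8251 m³/s, so channel B carries more.

channel B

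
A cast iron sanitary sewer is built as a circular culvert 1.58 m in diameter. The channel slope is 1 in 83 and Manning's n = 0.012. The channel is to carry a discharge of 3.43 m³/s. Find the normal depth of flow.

Manning's equation rearranged: A R^(2/3) = nQ / (1·√S) = 0.012 × 3.43 / (√0.01205) = 0.375.
At y = 0.772 m: A R^(2/3) = 0.5074 — over.
At y = 0.651 m: A R^(2/3) = 0.3754 — matches.

y_n = 0.651 m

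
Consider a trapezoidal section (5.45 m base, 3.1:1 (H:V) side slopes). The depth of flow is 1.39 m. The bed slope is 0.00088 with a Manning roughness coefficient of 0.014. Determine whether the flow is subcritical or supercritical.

With bottom width b = 5.45 m and side slope z = 3.1: A = (b + zy)y = (5.45 + 3.1×1.39)×1.39 = 13.57 m²; P = b + 2y√(1+z²) = 5.45 + 2×1.39×3.257 = 14.51 m.
Hydraulic radius R = A/P = 13.57/14.51 = 0.9352 m.
V = (1/n) R^(2/3) √S = (1/0.014) × 0.9352^(2/3) × √0.00088 = 2.026 m/s. Hydraulic depth D_h = A/T = 13.57/14.07 = 0.9642 m.
Froude number Fr = V/√(g·D_h) = 2.026/√(9.81×0.9642) = 0.659, which is less than 1, so the flow is subcritical.

subcritical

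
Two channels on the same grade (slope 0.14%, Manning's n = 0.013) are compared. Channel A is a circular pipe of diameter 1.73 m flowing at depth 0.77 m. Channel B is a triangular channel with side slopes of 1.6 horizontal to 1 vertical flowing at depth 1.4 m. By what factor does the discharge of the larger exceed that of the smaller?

Channel A: For a circular section of diameter D = 1.73 m at depth y = 0.77 m, the central angle is θ = 2 arccos(1 − 2y/D) = 2.921 rad. Then A = (D²/8)(θ − sin θ) = 1.011 m² and P = Dθ/2 = 2.527 m. Hydraulic radius R = A/P = 1.011/2.527 = 0.4002 m. Q_A = (1/0.013)·1.011·0.4002^(2/3)·√0.0014 = 1.581 m³/s.
Channel B: For a triangular section with side slope z = 1.6: A = zy² = 1.6×1.4² = 3.136 m²; P = 2y√(1+z²) = 2×1.4×1.887 = 5.283 m. Hydraulic radius R = A/P = 3.136/5.283 = 0.5936 m. Q_B = (1/0.013)·3.136·0.5936^(2/3)·√0.0014 = 6.375 m³/s.
The larger discharge is 6.375 m³/s and the smaller is 1.581 m³/s; the ratio is 4.03.

4.03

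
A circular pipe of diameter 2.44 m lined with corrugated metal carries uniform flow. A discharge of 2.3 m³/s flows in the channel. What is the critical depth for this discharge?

y_c = 0.676 m

At critical depth, Q² T / (g A³) = 1, i.e. A³/T = Q²/g = 2.3²/9.81 = 0.5392.
At y = 0.566 m: A³/T = 0.27 — too small.
At y = 0.676 m: A³/T = 0.5392 — close enough.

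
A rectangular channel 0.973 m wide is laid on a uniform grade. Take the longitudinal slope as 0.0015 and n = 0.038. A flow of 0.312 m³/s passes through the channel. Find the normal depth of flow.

y_n = 0.718 m

Manning's equation rearranged: A R^(2/3) = nQ / (1·√S) = 0.038 × 0.312 / (√0.0015) = 0.3061.
At y = 0.884 m: A R^(2/3) = 0.3972 — too large.
At y = 0.642 m: A R^(2/3) = 0.2653 — too small.
At y = 0.718 m: A R^(2/3) = 0.3061 — matches.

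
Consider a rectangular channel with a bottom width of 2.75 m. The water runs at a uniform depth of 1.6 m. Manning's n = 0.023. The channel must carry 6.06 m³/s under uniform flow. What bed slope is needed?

S = 0.0015

Flow area A = b·y = 2.75 × 1.6 = 4.4 m². Wetted perimeter P = b + 2y = 2.75 + 2×1.6 = 5.95 m.
Hydraulic radius R = A/P = 4.4/5.95 = 0.7395 m.
From Manning's equation, S = [nQ / (1 A R^(2/3))]² = [0.023 × 6.06 / (1 × 4.4 × 0.7395^(2/3))]² = 0.0015.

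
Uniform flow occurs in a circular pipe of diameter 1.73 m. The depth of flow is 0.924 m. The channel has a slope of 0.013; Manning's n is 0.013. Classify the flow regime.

For a circular section of diameter D = 1.73 m at depth y = 0.924 m, the central angle is θ = 2 arccos(1 − 2y/D) = 3.278 rad. Then A = (D²/8)(θ − sin θ) = 1.277 m² and P = Dθ/2 = 2.836 m.
Hydraulic radius R = A/P = 1.277/2.836 = 0.4505 m.
V = (1/n) R^(2/3) √S = (1/0.013) × 0.4505^(2/3) × √0.013 = 5.154 m/s. Hydraulic depth D_h = A/T = 1.277/1.726 = 0.74 m.
Froude number Fr = V/√(g·D_h) = 5.154/√(9.81×0.74) = 1.91, which is greater than 1, so the flow is supercritical.

supercritical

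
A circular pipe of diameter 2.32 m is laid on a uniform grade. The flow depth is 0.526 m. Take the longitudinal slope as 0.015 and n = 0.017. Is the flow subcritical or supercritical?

supercritical

For a circular section of diameter D = 2.32 m at depth y = 0.526 m, the central angle is θ = 2 arccos(1 − 2y/D) = 1.985 rad. Then A = (D²/8)(θ − sin θ) = 0.7197 m² and P = Dθ/2 = 2.303 m.
Hydraulic radius R = A/P = 0.7197/2.303 = 0.3125 m.
V = (1/n) R^(2/3) √S = (1/0.017) × 0.3125^(2/3) × √0.015 = 3.318 m/s. Hydraulic depth D_h = A/T = 0.7197/1.943 = 0.3704 m.
Froude number Fr = V/√(g·D_h) = 3.318/√(9.81×0.3704) = 1.74, which is greater than 1, so the flow is supercritical.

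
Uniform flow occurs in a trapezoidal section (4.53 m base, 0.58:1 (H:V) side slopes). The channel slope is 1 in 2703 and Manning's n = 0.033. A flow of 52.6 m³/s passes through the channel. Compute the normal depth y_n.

y_n = 5.97 m

Manning's equation rearranged: A R^(2/3) = nQ / (1·√S) = 0.033 × 52.6 / (√0.00037) = 90.24.
At y = 6.56 m: A R^(2/3) = 108 — high.
At y = 5.97 m: A R^(2/3) = 90.28 — matches.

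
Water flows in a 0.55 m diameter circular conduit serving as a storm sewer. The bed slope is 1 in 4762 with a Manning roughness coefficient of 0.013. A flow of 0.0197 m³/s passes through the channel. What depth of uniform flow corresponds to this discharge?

y_n = 0.199 m

Manning's equation rearranged: A R^(2/3) = nQ / (1·√S) = 0.013 × 0.0197 / (√0.00021) = 0.01767.
Try y = 0.234 m: A R^(2/3) = 0.02385 — too large.
Try y = 0.166 m: A R^(2/3) = 0.01254 — too small.
Try y = 0.199 m: A R^(2/3) = 0.01771 — matches.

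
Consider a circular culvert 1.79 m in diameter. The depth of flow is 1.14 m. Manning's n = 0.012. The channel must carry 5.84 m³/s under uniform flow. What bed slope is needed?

S = 0.0042

For a circular section of diameter D = 1.79 m at depth y = 1.14 m, the central angle is θ = 2 arccos(1 − 2y/D) = 3.696 rad. Then A = (D²/8)(θ − sin θ) = 1.691 m² and P = Dθ/2 = 3.308 m.
Hydraulic radius R = A/P = 1.691/3.308 = 0.5113 m.
From Manning's equation, S = [nQ / (1 A R^(2/3))]² = [0.012 × 5.84 / (1 × 1.691 × 0.5113^(2/3))]² = 0.0042.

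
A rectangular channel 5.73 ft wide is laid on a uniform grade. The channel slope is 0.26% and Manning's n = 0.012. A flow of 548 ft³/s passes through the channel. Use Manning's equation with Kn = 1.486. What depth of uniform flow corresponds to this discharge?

y_n = 9.02 ft

Manning's equation rearranged: A R^(2/3) = nQ / (1.486·√S) = 0.012 × 548 / (1.486 × √0.0026) = 86.79.
At y = 10.3 ft: A R^(2/3) = 101.1 — over.
At y = 7.62 ft: A R^(2/3) = 71.2 — short.
At y = 9.02 ft: A R^(2/3) = 86.75 — close enough.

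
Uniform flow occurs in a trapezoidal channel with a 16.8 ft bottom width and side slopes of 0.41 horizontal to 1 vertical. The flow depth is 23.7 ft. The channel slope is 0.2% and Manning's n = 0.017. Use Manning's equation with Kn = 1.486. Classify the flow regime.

subcritical

With bottom width b = 16.8 ft and side slope z = 0.41: A = (b + zy)y = (16.8 + 0.41×23.7)×23.7 = 628.5 ft²; P = b + 2y√(1+z²) = 16.8 + 2×23.7×1.081 = 68.03 ft.
Hydraulic radius R = A/P = 628.5/68.03 = 9.238 ft.
V = (1.486/n) R^(2/3) √S = (1.486/0.017) × 9.238^(2/3) × √0.002 = 17.21 ft/s. Hydraulic depth D_h = A/T = 628.5/36.23 = 17.34 ft.
Froude number Fr = V/√(g·D_h) = 17.21/√(32.2×17.34) = 0.728, which is less than 1, so the flow is subcritical.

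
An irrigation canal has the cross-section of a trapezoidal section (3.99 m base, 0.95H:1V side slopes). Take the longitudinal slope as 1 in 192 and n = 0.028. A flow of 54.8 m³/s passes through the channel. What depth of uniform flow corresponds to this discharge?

y_n = 2.55 m

Manning's equation rearranged: A R^(2/3) = nQ / (1·√S) = 0.028 × 54.8 / (√0.005208) = 21.26.
At y = 3.12 m: A R^(2/3) = 31.17 — over.
At y = 2.15 m: A R^(2/3) = 15.51 — short.
At y = 2.55 m: A R^(2/3) = 21.27 — close enough.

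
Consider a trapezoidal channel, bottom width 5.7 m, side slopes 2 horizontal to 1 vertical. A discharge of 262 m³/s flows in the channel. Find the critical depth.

y_c = 3.92 m

At critical depth, Q² T / (g A³) = 1, i.e. A³/T = Q²/g = 262²/9.81 = 6997.
Trying y = 4.97 m: A³/T = 18360 — high.
Trying y = 2.85 m: A³/T = 2006 — low.
Trying y = 3.92 m: A³/T = 6994 — close enough.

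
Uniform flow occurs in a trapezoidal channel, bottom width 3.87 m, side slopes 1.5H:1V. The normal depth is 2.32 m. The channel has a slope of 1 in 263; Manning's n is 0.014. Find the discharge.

With bottom width b = 3.87 m and side slope z = 1.5: A = (b + zy)y = (3.87 + 1.5×2.32)×2.32 = 17.05 m²; P = b + 2y√(1+z²) = 3.87 + 2×2.32×1.803 = 12.23 m.
Hydraulic radius R = A/P = 17.05/12.23 = 1.394 m.
Manning's equation: Q = (1/n) A R^(2/3) S^(1/2) = (1/0.014) × 17.05 × 1.394^(2/3) × 0.003802^(1/2) = 93.7 m³/s.

Q = 93.7 m³/s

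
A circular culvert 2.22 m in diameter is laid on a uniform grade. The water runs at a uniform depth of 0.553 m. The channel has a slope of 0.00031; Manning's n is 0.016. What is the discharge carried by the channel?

Q = 0.391 m³/s

For a circular section of diameter D = 2.22 m at depth y = 0.553 m, the central angle is θ = 2 arccos(1 − 2y/D) = 2.09 rad. Then A = (D²/8)(θ − sin θ) = 0.7529 m² and P = Dθ/2 = 2.32 m.
Hydraulic radius R = A/P = 0.7529/2.32 = 0.3245 m.
Manning's equation: Q = (1/n) A R^(2/3) S^(1/2) = (1/0.016) × 0.7529 × 0.3245^(2/3) × 0.00031^(1/2) = 0.391 m³/s.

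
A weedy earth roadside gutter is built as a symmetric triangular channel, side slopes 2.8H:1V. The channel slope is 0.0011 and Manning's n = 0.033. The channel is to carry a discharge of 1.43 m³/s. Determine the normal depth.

y_n = 0.937 m

Manning's equation rearranged: A R^(2/3) = nQ / (1·√S) = 0.033 × 1.43 / (√0.0011) = 1.423.
Trying y = 0.683 m: A R^(2/3) = 0.6131 — short.
Trying y = 1.07 m: A R^(2/3) = 2.03 — over.
Trying y = 0.937 m: A R^(2/3) = 1.425 — close enough.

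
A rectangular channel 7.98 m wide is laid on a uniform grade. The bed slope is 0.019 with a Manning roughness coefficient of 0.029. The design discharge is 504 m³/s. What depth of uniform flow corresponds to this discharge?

y_n = 7.11 m

Manning's equation rearranged: A R^(2/3) = nQ / (1·√S) = 0.029 × 504 / (√0.019) = 106.
At y = 5.29 m: A R^(2/3) = 73.01 — low.
At y = 8.14 m: A R^(2/3) = 125.3 — high.
At y = 7.11 m: A R^(2/3) = 106.1 — matches.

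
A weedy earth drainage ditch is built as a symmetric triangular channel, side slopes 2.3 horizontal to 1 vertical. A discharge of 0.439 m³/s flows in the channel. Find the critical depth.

y_c = 0.375 m

At critical depth, Q² T / (g A³) = 1, i.e. A³/T = Q²/g = 0.439²/9.81 = 0.01965.
Trying y = 0.306 m: A³/T = 0.007096 — too small.
Trying y = 0.375 m: A³/T = 0.01961 — close enough.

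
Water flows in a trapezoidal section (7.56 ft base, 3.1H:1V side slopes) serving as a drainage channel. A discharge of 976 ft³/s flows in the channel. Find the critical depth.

At critical depth, Q² T / (g A³) = 1, i.e. A³/T = Q²/g = 976²/32.2 = 29580.
Trying y = 5.42 ft: A³/T = 55930 — over.
Trying y = 3.18 ft: A³/T = 6230 — short.
Trying y = 4.66 ft: A³/T = 29580 — matches.

y_c = 4.66 ft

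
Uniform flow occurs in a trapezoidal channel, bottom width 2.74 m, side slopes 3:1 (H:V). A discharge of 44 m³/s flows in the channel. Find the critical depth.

At critical depth, Q² T / (g A³) = 1, i.e. A³/T = Q²/g = 44²/9.81 = 197.3.
Try y = 1.3 m: A³/T = 61.02 — short.
Try y = 2.05 m: A³/T = 402.5 — over.
Try y = 1.73 m: A³/T = 196.8 — matches.

y_c = 1.73 m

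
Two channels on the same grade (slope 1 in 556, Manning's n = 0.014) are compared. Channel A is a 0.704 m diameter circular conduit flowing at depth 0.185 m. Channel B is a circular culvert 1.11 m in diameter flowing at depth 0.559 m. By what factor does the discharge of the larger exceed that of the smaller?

11.3

Channel A: For a circular section of diameter D = 0.704 m at depth y = 0.185 m, the central angle is θ = 2 arccos(1 − 2y/D) = 2.153 rad. Then A = (D²/8)(θ − sin θ) = 0.08163 m² and P = Dθ/2 = 0.7578 m. Hydraulic radius R = A/P = 0.08163/0.7578 = 0.1077 m. Q_A = (1/0.014)·0.08163·0.1077^(2/3)·√0.001799 = 0.05598 m³/s.
Channel B: For a circular section of diameter D = 1.11 m at depth y = 0.559 m, the central angle is θ = 2 arccos(1 − 2y/D) = 3.156 rad. Then A = (D²/8)(θ − sin θ) = 0.4883 m² and P = Dθ/2 = 1.752 m. Hydraulic radius R = A/P = 0.4883/1.752 = 0.2788 m. Q_B = (1/0.014)·0.4883·0.2788^(2/3)·√0.001799 = 0.6312 m³/s.
The larger discharge is 0.6312 m³/s and the smaller is 0.05598 m³/s; the ratio is 11.3.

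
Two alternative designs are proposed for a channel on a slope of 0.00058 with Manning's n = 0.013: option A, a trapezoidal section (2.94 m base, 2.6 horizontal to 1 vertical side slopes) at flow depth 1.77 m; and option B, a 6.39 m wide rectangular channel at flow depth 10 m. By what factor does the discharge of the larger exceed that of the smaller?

Channel A: With bottom width b = 2.94 m and side slope z = 2.6: A = (b + zy)y = (2.94 + 2.6×1.77)×1.77 = 13.35 m²; P = b + 2y√(1+z²) = 2.94 + 2×1.77×2.786 = 12.8 m. Hydraulic radius R = A/P = 13.35/12.8 = 1.043 m. Q_A = (1/0.013)·13.35·1.043^(2/3)·√0.00058 = 25.43 m³/s.
Channel B: Flow area A = b·y = 6.39 × 10 = 63.9 m². Wetted perimeter P = b + 2y = 6.39 + 2×10 = 26.39 m. Hydraulic radius R = A/P = 63.9/26.39 = 2.421 m. Q_B = (1/0.013)·63.9·2.421^(2/3)·√0.00058 = 213.5 m³/s.
The larger discharge is 213.5 m³/s and the smaller is 25.43 m³/s; the ratio is 8.39.

8.39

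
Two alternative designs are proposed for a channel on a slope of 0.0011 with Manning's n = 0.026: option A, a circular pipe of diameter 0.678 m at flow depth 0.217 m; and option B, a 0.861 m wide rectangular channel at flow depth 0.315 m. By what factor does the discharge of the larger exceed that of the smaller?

Channel A: For a circular section of diameter D = 0.678 m at depth y = 0.217 m, the central angle is θ = 2 arccos(1 − 2y/D) = 2.405 rad. Then A = (D²/8)(θ − sin θ) = 0.09962 m² and P = Dθ/2 = 0.8154 m. Hydraulic radius R = A/P = 0.09962/0.8154 = 0.1222 m. Q_A = (1/0.026)·0.09962·0.1222^(2/3)·√0.0011 = 0.03129 m³/s.
Channel B: Flow area A = b·y = 0.861 × 0.315 = 0.2712 m². Wetted perimeter P = b + 2y = 0.861 + 2×0.315 = 1.491 m. Hydraulic radius R = A/P = 0.2712/1.491 = 0.1819 m. Q_B = (1/0.026)·0.2712·0.1819^(2/3)·√0.0011 = 0.1111 m³/s.
The larger discharge is 0.1111 m³/s and the smaller is 0.03129 m³/s; the ratio is 3.55.

3.55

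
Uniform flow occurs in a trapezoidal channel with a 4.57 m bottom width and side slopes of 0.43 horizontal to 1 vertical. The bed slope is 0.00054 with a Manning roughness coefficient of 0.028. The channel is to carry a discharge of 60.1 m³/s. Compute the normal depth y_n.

Manning's equation rearranged: A R^(2/3) = nQ / (1·√S) = 0.028 × 60.1 / (√0.00054) = 72.42.
Trying y = 4.35 m: A R^(2/3) = 44.41 — short.
Trying y = 5.77 m: A R^(2/3) = 72.42 — ≈ 72.42.

y_n = 5.77 m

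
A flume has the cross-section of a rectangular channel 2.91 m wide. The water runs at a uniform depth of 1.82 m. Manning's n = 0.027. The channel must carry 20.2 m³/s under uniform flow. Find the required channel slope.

S = 0.0141

Flow area A = b·y = 2.91 × 1.82 = 5.296 m². Wetted perimeter P = b + 2y = 2.91 + 2×1.82 = 6.55 m.
Hydraulic radius R = A/P = 5.296/6.55 = 0.8086 m.
From Manning's equation, S = [nQ / (1 A R^(2/3))]² = [0.027 × 20.2 / (1 × 5.296 × 0.8086^(2/3))]² = 0.0141.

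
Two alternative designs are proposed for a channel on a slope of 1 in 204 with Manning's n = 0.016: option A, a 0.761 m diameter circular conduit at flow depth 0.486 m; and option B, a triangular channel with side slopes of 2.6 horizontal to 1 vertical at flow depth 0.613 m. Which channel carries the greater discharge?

channel B

Channel A: For a circular section of diameter D = 0.761 m at depth y = 0.486 m, the central angle is θ = 2 arccos(1 − 2y/D) = 3.703 rad. Then A = (D²/8)(θ − sin θ) = 0.3067 m² and P = Dθ/2 = 1.409 m. Hydraulic radius R = A/P = 0.3067/1.409 = 0.2176 m. Q_A = (1/0.016)·0.3067·0.2176^(2/3)·√0.004902 = 0.4855 m³/s.
Channel B: For a triangular section with side slope z = 2.6: A = zy² = 2.6×0.613² = 0.977 m²; P = 2y√(1+z²) = 2×0.613×2.786 = 3.415 m. Hydraulic radius R = A/P = 0.977/3.415 = 0.2861 m. Q_B = (1/0.016)·0.977·0.2861^(2/3)·√0.004902 = 1.856 m³/s.
Q_A = 0.4855 m³/s vs Q_B = 1.856 m³/s, so channel B carries more.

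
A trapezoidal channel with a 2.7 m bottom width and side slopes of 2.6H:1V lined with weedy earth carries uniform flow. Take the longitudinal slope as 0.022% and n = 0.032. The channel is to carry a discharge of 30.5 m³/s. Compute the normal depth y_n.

Manning's equation rearranged: A R^(2/3) = nQ / (1·√S) = 0.032 × 30.5 / (√0.00022) = 65.8.
Trying y = 3.01 m: A R^(2/3) = 43.83 — low.
Trying y = 4.58 m: A R^(2/3) = 119 — high.
Trying y = 3.58 m: A R^(2/3) = 65.91 — ≈ 65.8.

y_n = 3.58 m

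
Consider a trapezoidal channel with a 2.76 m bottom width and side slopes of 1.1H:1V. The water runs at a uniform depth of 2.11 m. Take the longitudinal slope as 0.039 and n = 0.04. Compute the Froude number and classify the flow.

With bottom width b = 2.76 m and side slope z = 1.1: A = (b + zy)y = (2.76 + 1.1×2.11)×2.11 = 10.72 m²; P = b + 2y√(1+z²) = 2.76 + 2×2.11×1.487 = 9.033 m.
Hydraulic radius R = A/P = 10.72/9.033 = 1.187 m.
V = (1/n) R^(2/3) √S = (1/0.04) × 1.187^(2/3) × √0.039 = 5.534 m/s. Hydraulic depth D_h = A/T = 10.72/7.402 = 1.448 m.
Froude number Fr = V/√(g·D_h) = 5.534/√(9.81×1.448) = 1.47, which is greater than 1, so the flow is supercritical.

supercritical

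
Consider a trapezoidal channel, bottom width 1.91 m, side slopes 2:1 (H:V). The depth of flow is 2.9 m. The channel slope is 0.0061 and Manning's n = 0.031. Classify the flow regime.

subcritical

With bottom width b = 1.91 m and side slope z = 2: A = (b + zy)y = (1.91 + 2×2.9)×2.9 = 22.36 m²; P = b + 2y√(1+z²) = 1.91 + 2×2.9×2.236 = 14.88 m.
Hydraulic radius R = A/P = 22.36/14.88 = 1.503 m.
V = (1/n) R^(2/3) √S = (1/0.031) × 1.503^(2/3) × √0.0061 = 3.305 m/s. Hydraulic depth D_h = A/T = 22.36/13.51 = 1.655 m.
Froude number Fr = V/√(g·D_h) = 3.305/√(9.81×1.655) = 0.82, which is less than 1, so the flow is subcritical.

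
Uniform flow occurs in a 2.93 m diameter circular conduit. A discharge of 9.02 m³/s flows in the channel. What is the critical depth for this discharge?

y_c = 1.3 m

At critical depth, Q² T / (g A³) = 1, i.e. A³/T = Q²/g = 9.02²/9.81 = 8.294.
At y = 1.03 m: A³/T = 3.385 — short.
At y = 1.3 m: A³/T = 8.281 — ≈ 8.294.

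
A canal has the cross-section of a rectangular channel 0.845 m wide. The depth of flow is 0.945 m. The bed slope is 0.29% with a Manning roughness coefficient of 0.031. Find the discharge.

Q = 0.61 m³/s

Flow area A = b·y = 0.845 × 0.945 = 0.7985 m². Wetted perimeter P = b + 2y = 0.845 + 2×0.945 = 2.735 m.
Hydraulic radius R = A/P = 0.7985/2.735 = 0.292 m.
Manning's equation: Q = (1/n) A R^(2/3) S^(1/2) = (1/0.031) × 0.7985 × 0.292^(2/3) × 0.0029^(1/2) = 0.61 m³/s.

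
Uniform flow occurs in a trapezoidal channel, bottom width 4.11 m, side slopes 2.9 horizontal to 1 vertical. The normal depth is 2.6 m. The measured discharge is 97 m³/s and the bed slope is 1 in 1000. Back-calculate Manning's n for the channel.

n = 0.013

With bottom width b = 4.11 m and side slope z = 2.9: A = (b + zy)y = (4.11 + 2.9×2.6)×2.6 = 30.29 m²; P = b + 2y√(1+z²) = 4.11 + 2×2.6×3.068 = 20.06 m.
Hydraulic radius R = A/P = 30.29/20.06 = 1.51 m.
Rearranging Manning's equation: n = (1/Q) A R^(2/3) S^(1/2) = (1/97) × 30.29 × 1.51^(2/3) × √0.001 = 0.013.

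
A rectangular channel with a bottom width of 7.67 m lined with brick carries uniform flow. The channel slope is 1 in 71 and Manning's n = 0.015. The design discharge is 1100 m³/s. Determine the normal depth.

Manning's equation rearranged: A R^(2/3) = nQ / (1·√S) = 0.015 × 1100 / (√0.01408) = 139.
Try y = 11.8 m: A R^(2/3) = 183.8 — too large.
Try y = 9.31 m: A R^(2/3) = 139 — matches.

y_n = 9.31 m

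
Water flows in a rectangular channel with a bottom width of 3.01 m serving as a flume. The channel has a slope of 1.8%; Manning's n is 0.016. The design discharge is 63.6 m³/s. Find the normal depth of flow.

Manning's equation rearranged: A R^(2/3) = nQ / (1·√S) = 0.016 × 63.6 / (√0.018) = 7.585.
At y = 2.02 m: A R^(2/3) = 5.509 — too small.
At y = 3.25 m: A R^(2/3) = 9.968 — too large.
At y = 2.6 m: A R^(2/3) = 7.58 — ≈ 7.585.

y_n = 2.6 m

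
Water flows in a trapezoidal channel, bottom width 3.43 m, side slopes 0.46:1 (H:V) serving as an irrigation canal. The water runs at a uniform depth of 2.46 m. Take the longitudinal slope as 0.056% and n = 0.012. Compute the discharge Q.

Q = 25.9 m³/s

With bottom width b = 3.43 m and side slope z = 0.46: A = (b + zy)y = (3.43 + 0.46×2.46)×2.46 = 11.22 m²; P = b + 2y√(1+z²) = 3.43 + 2×2.46×1.101 = 8.846 m.
Hydraulic radius R = A/P = 11.22/8.846 = 1.269 m.
Manning's equation: Q = (1/n) A R^(2/3) S^(1/2) = (1/0.012) × 11.22 × 1.269^(2/3) × 0.00056^(1/2) = 25.9 m³/s.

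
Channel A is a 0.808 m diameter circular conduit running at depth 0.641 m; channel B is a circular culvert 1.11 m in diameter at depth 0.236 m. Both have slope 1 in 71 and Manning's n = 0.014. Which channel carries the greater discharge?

Channel A: For a circular section of diameter D = 0.808 m at depth y = 0.641 m, the central angle is θ = 2 arccos(1 − 2y/D) = 4.395 rad. Then A = (D²/8)(θ − sin θ) = 0.4362 m² and P = Dθ/2 = 1.776 m. Hydraulic radius R = A/P = 0.4362/1.776 = 0.2457 m. Q_A = (1/0.014)·0.4362·0.2457^(2/3)·√0.01408 = 1.451 m³/s.
Channel B: For a circular section of diameter D = 1.11 m at depth y = 0.236 m, the central angle is θ = 2 arccos(1 − 2y/D) = 1.917 rad. Then A = (D²/8)(θ − sin θ) = 0.1504 m² and P = Dθ/2 = 1.064 m. Hydraulic radius R = A/P = 0.1504/1.064 = 0.1413 m. Q_B = (1/0.014)·0.1504·0.1413^(2/3)·√0.01408 = 0.3458 m³/s.
Q_A = 1.451 m³/s vs Q_B = 0.3458 m³/s, so channel A carries more.

channel A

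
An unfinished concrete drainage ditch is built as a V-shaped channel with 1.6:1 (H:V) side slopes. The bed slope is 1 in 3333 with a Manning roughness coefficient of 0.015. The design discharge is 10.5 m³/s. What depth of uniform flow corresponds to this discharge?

Manning's equation rearranged: A R^(2/3) = nQ / (1·√S) = 0.015 × 10.5 / (√0.0003) = 9.093.
Try y = 2.79 m: A R^(2/3) = 13.93 — too large.
Try y = 1.96 m: A R^(2/3) = 5.433 — too small.
Try y = 2.38 m: A R^(2/3) = 9.118 — matches.

y_n = 2.38 m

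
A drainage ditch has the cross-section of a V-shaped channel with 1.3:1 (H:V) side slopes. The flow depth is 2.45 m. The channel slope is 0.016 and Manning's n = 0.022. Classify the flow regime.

supercritical

For a triangular section with side slope z = 1.3: A = zy² = 1.3×2.45² = 7.803 m²; P = 2y√(1+z²) = 2×2.45×1.64 = 8.037 m.
Hydraulic radius R = A/P = 7.803/8.037 = 0.971 m.
V = (1/n) R^(2/3) √S = (1/0.022) × 0.971^(2/3) × √0.016 = 5.638 m/s. Hydraulic depth D_h = A/T = 7.803/6.37 = 1.225 m.
Froude number Fr = V/√(g·D_h) = 5.638/√(9.81×1.225) = 1.63, which is greater than 1, so the flow is supercritical.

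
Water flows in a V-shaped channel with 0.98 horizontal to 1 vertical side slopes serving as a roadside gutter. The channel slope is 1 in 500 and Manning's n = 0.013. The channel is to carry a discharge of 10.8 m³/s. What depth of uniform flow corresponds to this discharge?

y_n = 2.01 m

Manning's equation rearranged: A R^(2/3) = nQ / (1·√S) = 0.013 × 10.8 / (√0.002) = 3.139.
Try y = 2.47 m: A R^(2/3) = 5.425 — over.
Try y = 1.72 m: A R^(2/3) = 2.067 — short.
Try y = 2.01 m: A R^(2/3) = 3.132 — matches.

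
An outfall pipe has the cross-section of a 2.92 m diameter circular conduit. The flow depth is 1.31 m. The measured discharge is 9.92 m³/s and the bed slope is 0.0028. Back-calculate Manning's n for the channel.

For a circular section of diameter D = 2.92 m at depth y = 1.31 m, the central angle is θ = 2 arccos(1 − 2y/D) = 2.936 rad. Then A = (D²/8)(θ − sin θ) = 2.911 m² and P = Dθ/2 = 4.286 m.
Hydraulic radius R = A/P = 2.911/4.286 = 0.6792 m.
Rearranging Manning's equation: n = (1/Q) A R^(2/3) S^(1/2) = (1/9.92) × 2.911 × 0.6792^(2/3) × √0.0028 = 0.012.

n = 0.012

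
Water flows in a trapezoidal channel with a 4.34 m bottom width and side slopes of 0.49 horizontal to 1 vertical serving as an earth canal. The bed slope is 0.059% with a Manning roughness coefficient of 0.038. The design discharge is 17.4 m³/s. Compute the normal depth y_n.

y_n = 3.26 m

Manning's equation rearranged: A R^(2/3) = nQ / (1·√S) = 0.038 × 17.4 / (√0.00059) = 27.22.
Trying y = 4.06 m: A R^(2/3) = 39.7 — too large.
Trying y = 2.34 m: A R^(2/3) = 15.64 — too small.
Trying y = 3.26 m: A R^(2/3) = 27.23 — ≈ 27.22.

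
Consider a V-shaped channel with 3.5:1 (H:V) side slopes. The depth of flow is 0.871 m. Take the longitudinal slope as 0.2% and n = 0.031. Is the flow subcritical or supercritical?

For a triangular section with side slope z = 3.5: A = zy² = 3.5×0.871² = 2.655 m²; P = 2y√(1+z²) = 2×0.871×3.64 = 6.341 m.
Hydraulic radius R = A/P = 2.655/6.341 = 0.4187 m.
V = (1/n) R^(2/3) √S = (1/0.031) × 0.4187^(2/3) × √0.002 = 0.8075 m/s. Hydraulic depth D_h = A/T = 2.655/6.097 = 0.4355 m.
Froude number Fr = V/√(g·D_h) = 0.8075/√(9.81×0.4355) = 0.391, which is less than 1, so the flow is subcritical.

subcritical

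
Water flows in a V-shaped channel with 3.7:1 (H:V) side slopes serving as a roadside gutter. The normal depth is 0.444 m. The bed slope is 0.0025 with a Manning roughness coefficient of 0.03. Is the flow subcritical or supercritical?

subcritical

For a triangular section with side slope z = 3.7: A = zy² = 3.7×0.444² = 0.7294 m²; P = 2y√(1+z²) = 2×0.444×3.833 = 3.403 m.
Hydraulic radius R = A/P = 0.7294/3.403 = 0.2143 m.
V = (1/n) R^(2/3) √S = (1/0.03) × 0.2143^(2/3) × √0.0025 = 0.5969 m/s. Hydraulic depth D_h = A/T = 0.7294/3.286 = 0.222 m.
Froude number Fr = V/√(g·D_h) = 0.5969/√(9.81×0.222) = 0.404, which is less than 1, so the flow is subcritical.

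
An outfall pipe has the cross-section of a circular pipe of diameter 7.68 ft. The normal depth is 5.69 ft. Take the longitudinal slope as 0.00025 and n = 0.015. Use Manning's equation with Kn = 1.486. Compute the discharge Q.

For a circular section of diameter D = 7.68 ft at depth y = 5.69 ft, the central angle is θ = 2 arccos(1 − 2y/D) = 4.147 rad. Then A = (D²/8)(θ − sin θ) = 36.8 ft² and P = Dθ/2 = 15.92 ft.
Hydraulic radius R = A/P = 36.8/15.92 = 2.311 ft.
Manning's equation: Q = (1.486/n) A R^(2/3) S^(1/2) = (1.486/0.015) × 36.8 × 2.311^(2/3) × 0.00025^(1/2) = 101 ft³/s.

Q = 101 ft³/s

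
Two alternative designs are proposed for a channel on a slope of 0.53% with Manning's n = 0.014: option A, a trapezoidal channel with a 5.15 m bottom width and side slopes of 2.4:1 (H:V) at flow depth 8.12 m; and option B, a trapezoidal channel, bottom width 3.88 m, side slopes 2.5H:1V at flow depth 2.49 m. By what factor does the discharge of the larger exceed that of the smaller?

16.2

Channel A: With bottom width b = 5.15 m and side slope z = 2.4: A = (b + zy)y = (5.15 + 2.4×8.12)×8.12 = 200.1 m²; P = b + 2y√(1+z²) = 5.15 + 2×8.12×2.6 = 47.37 m. Hydraulic radius R = A/P = 200.1/47.37 = 4.223 m. Q_A = (1/0.014)·200.1·4.223^(2/3)·√0.0053 = 2718 m³/s.
Channel B: With bottom width b = 3.88 m and side slope z = 2.5: A = (b + zy)y = (3.88 + 2.5×2.49)×2.49 = 25.16 m²; P = b + 2y√(1+z²) = 3.88 + 2×2.49×2.693 = 17.29 m. Hydraulic radius R = A/P = 25.16/17.29 = 1.455 m. Q_B = (1/0.014)·25.16·1.455^(2/3)·√0.0053 = 168 m³/s.
The larger discharge is 2718 m³/s and the smaller is 168 m³/s; the ratio is 16.2.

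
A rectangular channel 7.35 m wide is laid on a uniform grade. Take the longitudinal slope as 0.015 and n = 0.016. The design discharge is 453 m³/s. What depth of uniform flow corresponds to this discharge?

y_n = 4.91 m

Manning's equation rearranged: A R^(2/3) = nQ / (1·√S) = 0.016 × 453 / (√0.015) = 59.18.
Trying y = 6.25 m: A R^(2/3) = 80.37 — high.
Trying y = 3.66 m: A R^(2/3) = 40.3 — low.
Trying y = 4.91 m: A R^(2/3) = 59.22 — close enough.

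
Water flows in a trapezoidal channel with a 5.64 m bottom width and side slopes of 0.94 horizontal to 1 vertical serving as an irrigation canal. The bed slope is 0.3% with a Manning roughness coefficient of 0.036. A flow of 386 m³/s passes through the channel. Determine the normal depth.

y_n = 7.95 m

Manning's equation rearranged: A R^(2/3) = nQ / (1·√S) = 0.036 × 386 / (√0.003) = 253.7.
Trying y = 5.7 m: A R^(2/3) = 128.8 — short.
Trying y = 9.08 m: A R^(2/3) = 335.7 — over.
Trying y = 7.95 m: A R^(2/3) = 253.7 — matches.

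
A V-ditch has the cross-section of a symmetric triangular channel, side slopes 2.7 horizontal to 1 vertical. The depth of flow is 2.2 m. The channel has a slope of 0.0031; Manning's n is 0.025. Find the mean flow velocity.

V = 2.27 m/s

For a triangular section with side slope z = 2.7: A = zy² = 2.7×2.2² = 13.07 m²; P = 2y√(1+z²) = 2×2.2×2.879 = 12.67 m.
Hydraulic radius R = A/P = 13.07/12.67 = 1.032 m.
From Manning's equation, V = (1/n) R^(2/3) S^(1/2) = (1/0.025) × 1.032^(2/3) × 0.0031^(1/2) = 2.27 m/s.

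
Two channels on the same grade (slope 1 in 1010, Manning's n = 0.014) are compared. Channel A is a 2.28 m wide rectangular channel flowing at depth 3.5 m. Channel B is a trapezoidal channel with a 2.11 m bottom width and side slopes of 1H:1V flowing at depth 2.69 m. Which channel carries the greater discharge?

channel B

Channel A: Flow area A = b·y = 2.28 × 3.5 = 7.98 m². Wetted perimeter P = b + 2y = 2.28 + 2×3.5 = 9.28 m. Hydraulic radius R = A/P = 7.98/9.28 = 0.8599 m. Q_A = (1/0.014)·7.98·0.8599^(2/3)·√0.0009901 = 16.22 m³/s.
Channel B: With bottom width b = 2.11 m and side slope z = 1: A = (b + zy)y = (2.11 + 1×2.69)×2.69 = 12.91 m²; P = b + 2y√(1+z²) = 2.11 + 2×2.69×1.414 = 9.718 m. Hydraulic radius R = A/P = 12.91/9.718 = 1.329 m. Q_B = (1/0.014)·12.91·1.329^(2/3)·√0.0009901 = 35.07 m³/s.
Q_A = 16.22 m³/s vs Q_B = 35.07 m³/s, so channel B carries more.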